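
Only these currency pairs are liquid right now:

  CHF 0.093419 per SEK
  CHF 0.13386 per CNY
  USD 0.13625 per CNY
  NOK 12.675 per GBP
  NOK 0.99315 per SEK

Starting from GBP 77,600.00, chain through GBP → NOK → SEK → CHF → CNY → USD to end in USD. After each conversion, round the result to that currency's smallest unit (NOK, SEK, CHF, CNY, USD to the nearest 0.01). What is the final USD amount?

USD 94,170.68

GBP 77,600.00 × 12.675 = NOK 983,580.00
NOK 983,580.00 ÷ 0.99315 = SEK 990,363.99
SEK 990,363.99 × 0.093419 = CHF 92,518.81
CHF 92,518.81 ÷ 0.13386 = CNY 691,160.99
CNY 691,160.99 × 0.13625 = USD 94,170.68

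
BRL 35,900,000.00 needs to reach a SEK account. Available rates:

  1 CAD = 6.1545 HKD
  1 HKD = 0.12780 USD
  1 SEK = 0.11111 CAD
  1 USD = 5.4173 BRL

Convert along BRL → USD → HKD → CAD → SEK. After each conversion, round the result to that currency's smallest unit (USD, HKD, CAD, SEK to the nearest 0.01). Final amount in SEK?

SEK 75,828,904.96

BRL 35,900,000.00 ÷ 5.4173 = USD 6,626,917.47
USD 6,626,917.47 ÷ 0.12780 = HKD 51,853,814.32
HKD 51,853,814.32 ÷ 6.1545 = CAD 8,425,349.63
CAD 8,425,349.63 ÷ 0.11111 = SEK 75,828,904.96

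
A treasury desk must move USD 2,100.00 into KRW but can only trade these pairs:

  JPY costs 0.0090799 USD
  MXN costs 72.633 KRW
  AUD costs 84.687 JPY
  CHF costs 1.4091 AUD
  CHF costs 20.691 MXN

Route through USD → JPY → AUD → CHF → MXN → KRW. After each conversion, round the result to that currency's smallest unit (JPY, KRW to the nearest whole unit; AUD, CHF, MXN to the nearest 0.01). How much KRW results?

USD 2,100.00 ÷ 0.0090799 = JPY 231,280
JPY 231,280 ÷ 84.687 = AUD 2,731.00
AUD 2,731.00 ÷ 1.4091 = CHF 1,938.12
CHF 1,938.12 × 20.691 = MXN 40,101.64
MXN 40,101.64 × 72.633 = KRW 2,912,702

KRW 2,912,702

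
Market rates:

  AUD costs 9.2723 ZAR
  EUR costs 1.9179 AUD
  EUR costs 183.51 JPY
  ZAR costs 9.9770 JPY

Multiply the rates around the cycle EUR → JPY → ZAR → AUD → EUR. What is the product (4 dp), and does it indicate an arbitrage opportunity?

Around EUR → JPY → ZAR → AUD → EUR: 1 × 183.51 ÷ 9.9770 ÷ 9.2723 ÷ 1.9179 = 1.034300
Product > 1; profitable direction is EUR → JPY → ZAR → AUD → EUR.

1.0343 (arbitrage exists)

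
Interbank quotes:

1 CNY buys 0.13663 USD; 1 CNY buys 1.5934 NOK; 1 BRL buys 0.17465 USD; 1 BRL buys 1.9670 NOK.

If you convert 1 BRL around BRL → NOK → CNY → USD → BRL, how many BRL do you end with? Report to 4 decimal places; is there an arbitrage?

0.9657 (arbitrage exists)

Around BRL → NOK → CNY → USD → BRL: 1 × 1.9670 ÷ 1.5934 × 0.13663 ÷ 0.17465 = 0.965733
Product < 1; profitable direction is BRL → USD → CNY → NOK → BRL.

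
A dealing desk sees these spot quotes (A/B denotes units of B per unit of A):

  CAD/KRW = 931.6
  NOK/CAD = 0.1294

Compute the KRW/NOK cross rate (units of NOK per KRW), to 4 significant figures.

1 KRW ÷ 931.6 = 0.00107342 CAD
0.00107342 CAD ÷ 0.1294 = 0.00829538 NOK

KRW/NOK = 0.008295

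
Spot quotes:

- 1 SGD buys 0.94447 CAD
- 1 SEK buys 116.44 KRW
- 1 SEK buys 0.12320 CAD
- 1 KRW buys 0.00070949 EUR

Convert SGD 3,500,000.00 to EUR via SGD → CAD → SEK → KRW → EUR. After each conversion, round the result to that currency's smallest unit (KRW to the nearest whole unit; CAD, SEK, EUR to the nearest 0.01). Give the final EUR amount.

EUR 2,216,633.94

SGD 3,500,000.00 × 0.94447 = CAD 3,305,645.00
CAD 3,305,645.00 ÷ 0.12320 = SEK 26,831,534.09
SEK 26,831,534.09 × 116.44 = KRW 3,124,263,829
KRW 3,124,263,829 × 0.00070949 = EUR 2,216,633.94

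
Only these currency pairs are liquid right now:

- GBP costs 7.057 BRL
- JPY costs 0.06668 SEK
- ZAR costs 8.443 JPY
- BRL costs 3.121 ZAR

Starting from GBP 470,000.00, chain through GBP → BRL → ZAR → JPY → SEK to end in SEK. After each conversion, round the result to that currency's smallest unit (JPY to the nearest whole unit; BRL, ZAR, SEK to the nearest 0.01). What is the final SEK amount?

GBP 470,000.00 × 7.057 = BRL 3,316,790.00
BRL 3,316,790.00 × 3.121 = ZAR 10,351,701.59
ZAR 10,351,701.59 × 8.443 = JPY 87,399,417
JPY 87,399,417 × 0.06668 = SEK 5,827,793.13

SEK 5,827,793.13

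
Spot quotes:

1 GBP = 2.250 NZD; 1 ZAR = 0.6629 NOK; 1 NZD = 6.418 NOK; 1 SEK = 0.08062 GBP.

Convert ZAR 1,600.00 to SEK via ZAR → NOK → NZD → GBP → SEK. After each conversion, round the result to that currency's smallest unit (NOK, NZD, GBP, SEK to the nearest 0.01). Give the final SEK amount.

SEK 911.06

ZAR 1,600.00 × 0.6629 = NOK 1,060.64
NOK 1,060.64 ÷ 6.418 = NZD 165.26
NZD 165.26 ÷ 2.250 = GBP 73.45
GBP 73.45 ÷ 0.08062 = SEK 911.06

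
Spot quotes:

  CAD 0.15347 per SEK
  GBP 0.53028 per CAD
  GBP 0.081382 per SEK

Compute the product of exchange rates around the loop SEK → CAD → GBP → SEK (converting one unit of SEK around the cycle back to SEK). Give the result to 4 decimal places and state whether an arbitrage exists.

1.0000 (no arbitrage)

Around SEK → CAD → GBP → SEK: 1 × 0.15347 × 0.53028 ÷ 0.081382 = 1.000001
Product ≈ 1 (deviation 0.000%, within rounding noise).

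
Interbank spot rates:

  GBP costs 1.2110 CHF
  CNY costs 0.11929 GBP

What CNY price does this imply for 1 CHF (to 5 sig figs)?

CHF/CNY = 6.9223

1 CHF ÷ 1.2110 = 0.825764 GBP
0.825764 GBP ÷ 0.11929 = 6.92232 CNY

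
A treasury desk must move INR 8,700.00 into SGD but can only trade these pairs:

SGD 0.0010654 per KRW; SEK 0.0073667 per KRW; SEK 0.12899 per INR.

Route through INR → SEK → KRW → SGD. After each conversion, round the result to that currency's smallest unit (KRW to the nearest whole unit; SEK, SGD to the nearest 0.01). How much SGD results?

SGD 162.30

INR 8,700.00 × 0.12899 = SEK 1,122.21
SEK 1,122.21 ÷ 0.0073667 = KRW 152,336
KRW 152,336 × 0.0010654 = SGD 162.30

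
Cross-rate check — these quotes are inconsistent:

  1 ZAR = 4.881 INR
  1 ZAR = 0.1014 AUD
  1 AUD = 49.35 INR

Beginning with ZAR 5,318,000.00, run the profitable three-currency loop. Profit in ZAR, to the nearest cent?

Profitable loop is ZAR → AUD → INR → ZAR:
ZAR 5,318,000.00 × 0.1014 = AUD 539,245.20
AUD 539,245.20 × 49.35 = INR 26,611,750.62
INR 26,611,750.62 ÷ 4.881 = ZAR 5,452,110.35
Profit = ZAR 5,452,110.35 − ZAR 5,318,000.00

Profit: ZAR 134,110.35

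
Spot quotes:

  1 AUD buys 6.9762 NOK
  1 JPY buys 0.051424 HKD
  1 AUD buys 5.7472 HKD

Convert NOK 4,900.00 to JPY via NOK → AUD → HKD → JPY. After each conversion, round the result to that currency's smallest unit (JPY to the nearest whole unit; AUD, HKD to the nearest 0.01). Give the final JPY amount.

JPY 78,500

NOK 4,900.00 ÷ 6.9762 = AUD 702.39
AUD 702.39 × 5.7472 = HKD 4,036.78
HKD 4,036.78 ÷ 0.051424 = JPY 78,500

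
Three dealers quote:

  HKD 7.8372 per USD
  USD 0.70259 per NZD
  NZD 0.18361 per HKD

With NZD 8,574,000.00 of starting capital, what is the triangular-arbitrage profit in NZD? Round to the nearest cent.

Profit: NZD 94,475.05

Profitable loop is NZD → USD → HKD → NZD:
NZD 8,574,000.00 × 0.70259 = USD 6,024,006.66
USD 6,024,006.66 × 7.8372 = HKD 47,211,345.00
HKD 47,211,345.00 × 0.18361 = NZD 8,668,475.05
Profit = NZD 8,668,475.05 − NZD 8,574,000.00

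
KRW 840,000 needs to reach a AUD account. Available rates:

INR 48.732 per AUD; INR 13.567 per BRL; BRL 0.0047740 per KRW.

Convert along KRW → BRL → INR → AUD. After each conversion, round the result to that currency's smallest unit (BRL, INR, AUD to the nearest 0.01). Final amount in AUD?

KRW 840,000 × 0.0047740 = BRL 4,010.16
BRL 4,010.16 × 13.567 = INR 54,405.84
INR 54,405.84 ÷ 48.732 = AUD 1,116.43

AUD 1,116.43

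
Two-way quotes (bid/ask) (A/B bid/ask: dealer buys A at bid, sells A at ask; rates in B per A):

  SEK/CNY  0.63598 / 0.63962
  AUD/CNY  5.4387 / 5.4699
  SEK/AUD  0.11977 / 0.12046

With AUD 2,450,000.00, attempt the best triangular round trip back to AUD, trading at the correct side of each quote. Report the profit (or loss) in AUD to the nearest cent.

Best loop AUD → CNY → SEK → AUD:
AUD 2,450,000.00 × 5.4387 (sell AUD at bid) = CNY 13,324,815.00
CNY 13,324,815.00 ÷ 0.63962 (buy SEK at ask) = SEK 20,832,392.67
SEK 20,832,392.67 × 0.11977 (sell SEK at bid) = AUD 2,495,095.67

Net profit: AUD 45,095.67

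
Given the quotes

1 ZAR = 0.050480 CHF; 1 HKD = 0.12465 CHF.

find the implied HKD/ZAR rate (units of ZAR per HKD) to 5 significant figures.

1 HKD × 0.12465 = 0.12465 CHF
0.12465 CHF ÷ 0.050480 = 2.46929 ZAR

HKD/ZAR = 2.4693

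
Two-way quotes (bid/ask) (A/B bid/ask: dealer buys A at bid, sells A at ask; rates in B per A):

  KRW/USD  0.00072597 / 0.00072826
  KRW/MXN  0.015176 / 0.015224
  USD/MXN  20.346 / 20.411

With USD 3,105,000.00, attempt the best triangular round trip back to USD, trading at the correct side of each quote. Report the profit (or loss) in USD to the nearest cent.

Best loop USD → KRW → MXN → USD:
USD 3,105,000.00 ÷ 0.00072826 (buy KRW at ask) = KRW 4,263,587,180
KRW 4,263,587,180 × 0.015176 (sell KRW at bid) = MXN 64,704,199.05
MXN 64,704,199.05 ÷ 20.411 (buy USD at ask) = USD 3,170,065.11

Net profit: USD 65,065.11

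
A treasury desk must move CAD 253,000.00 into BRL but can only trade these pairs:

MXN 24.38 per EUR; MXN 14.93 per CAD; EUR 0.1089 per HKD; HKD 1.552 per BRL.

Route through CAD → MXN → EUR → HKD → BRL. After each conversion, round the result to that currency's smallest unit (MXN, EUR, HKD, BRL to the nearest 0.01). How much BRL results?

BRL 916,699.56

CAD 253,000.00 × 14.93 = MXN 3,777,290.00
MXN 3,777,290.00 ÷ 24.38 = EUR 154,933.96
EUR 154,933.96 ÷ 0.1089 = HKD 1,422,717.72
HKD 1,422,717.72 ÷ 1.552 = BRL 916,699.56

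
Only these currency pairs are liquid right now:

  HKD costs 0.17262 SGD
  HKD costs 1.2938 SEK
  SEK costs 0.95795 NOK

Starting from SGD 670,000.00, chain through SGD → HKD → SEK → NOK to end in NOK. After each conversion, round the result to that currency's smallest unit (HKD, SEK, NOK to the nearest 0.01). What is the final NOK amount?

SGD 670,000.00 ÷ 0.17262 = HKD 3,881,357.90
HKD 3,881,357.90 × 1.2938 = SEK 5,021,700.85
SEK 5,021,700.85 × 0.95795 = NOK 4,810,538.33

NOK 4,810,538.33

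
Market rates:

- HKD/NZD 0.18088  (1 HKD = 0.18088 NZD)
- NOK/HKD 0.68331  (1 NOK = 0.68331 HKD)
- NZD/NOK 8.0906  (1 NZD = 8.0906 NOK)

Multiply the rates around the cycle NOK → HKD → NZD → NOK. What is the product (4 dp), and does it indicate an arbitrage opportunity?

1.0000 (no arbitrage)

Around NOK → HKD → NZD → NOK: 1 × 0.68331 × 0.18088 × 8.0906 = 0.999975
Product ≈ 1 (deviation 0.003%, within rounding noise).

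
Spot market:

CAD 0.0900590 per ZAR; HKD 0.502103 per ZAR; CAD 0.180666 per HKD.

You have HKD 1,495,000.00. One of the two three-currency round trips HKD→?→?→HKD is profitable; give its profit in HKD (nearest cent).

Profitable loop is HKD → CAD → ZAR → HKD:
HKD 1,495,000.00 × 0.180666 = CAD 270,095.67
CAD 270,095.67 ÷ 0.0900590 = ZAR 2,999,096.93
ZAR 2,999,096.93 × 0.502103 = HKD 1,505,855.56
Profit = HKD 1,505,855.56 − HKD 1,495,000.00

Profit: HKD 10,855.56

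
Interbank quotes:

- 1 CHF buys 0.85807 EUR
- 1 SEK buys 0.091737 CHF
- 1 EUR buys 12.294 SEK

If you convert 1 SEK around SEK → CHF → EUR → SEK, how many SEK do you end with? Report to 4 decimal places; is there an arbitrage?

0.9677 (arbitrage exists)

Around SEK → CHF → EUR → SEK: 1 × 0.091737 × 0.85807 × 12.294 = 0.967744
Product < 1; profitable direction is SEK → EUR → CHF → SEK.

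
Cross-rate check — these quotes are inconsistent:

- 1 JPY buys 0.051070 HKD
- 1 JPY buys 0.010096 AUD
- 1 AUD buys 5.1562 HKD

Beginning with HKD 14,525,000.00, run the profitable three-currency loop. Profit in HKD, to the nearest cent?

Profitable loop is HKD → JPY → AUD → HKD:
HKD 14,525,000.00 ÷ 0.051070 = JPY 284,413,550
JPY 284,413,550 × 0.010096 = AUD 2,871,439.20
AUD 2,871,439.20 × 5.1562 = HKD 14,805,714.81
Profit = HKD 14,805,714.81 − HKD 14,525,000.00

Profit: HKD 280,714.81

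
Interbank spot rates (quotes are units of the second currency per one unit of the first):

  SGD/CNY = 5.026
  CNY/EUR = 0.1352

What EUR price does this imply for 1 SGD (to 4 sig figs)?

1 SGD × 5.026 = 5.026 CNY
5.026 CNY × 0.1352 = 0.679515 EUR

SGD/EUR = 0.6795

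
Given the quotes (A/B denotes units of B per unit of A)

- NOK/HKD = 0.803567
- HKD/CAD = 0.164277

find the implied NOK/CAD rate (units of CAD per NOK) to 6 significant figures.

1 NOK × 0.803567 = 0.803567 HKD
0.803567 HKD × 0.164277 = 0.132008 CAD

NOK/CAD = 0.132008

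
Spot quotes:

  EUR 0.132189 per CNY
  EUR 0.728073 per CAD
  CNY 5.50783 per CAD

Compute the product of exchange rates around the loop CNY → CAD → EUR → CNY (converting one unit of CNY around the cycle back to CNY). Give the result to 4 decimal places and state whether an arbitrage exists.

1.0000 (no arbitrage)

Around CNY → CAD → EUR → CNY: 1 ÷ 5.50783 × 0.728073 ÷ 0.132189 = 0.999998
Product ≈ 1 (deviation 0.000%, within rounding noise).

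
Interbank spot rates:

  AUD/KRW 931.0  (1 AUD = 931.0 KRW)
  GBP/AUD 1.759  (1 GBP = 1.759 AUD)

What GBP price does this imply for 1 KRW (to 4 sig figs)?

KRW/GBP = 0.0006106

1 KRW ÷ 931.0 = 0.00107411 AUD
0.00107411 AUD ÷ 1.759 = 0.000610639 GBP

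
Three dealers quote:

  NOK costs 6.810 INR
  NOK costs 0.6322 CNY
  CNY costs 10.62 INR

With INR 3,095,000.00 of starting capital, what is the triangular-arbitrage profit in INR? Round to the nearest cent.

Profitable loop is INR → CNY → NOK → INR:
INR 3,095,000.00 ÷ 10.62 = CNY 291,431.26
CNY 291,431.26 ÷ 0.6322 = NOK 460,979.53
NOK 460,979.53 × 6.810 = INR 3,139,270.63
Profit = INR 3,139,270.63 − INR 3,095,000.00

Profit: INR 44,270.63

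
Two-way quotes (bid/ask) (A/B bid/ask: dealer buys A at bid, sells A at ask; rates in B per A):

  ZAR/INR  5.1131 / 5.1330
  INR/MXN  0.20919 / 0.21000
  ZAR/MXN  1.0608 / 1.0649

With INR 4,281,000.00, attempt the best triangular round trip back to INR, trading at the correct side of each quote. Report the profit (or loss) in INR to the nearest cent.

Net profit: INR 18,932.19

Best loop INR → MXN → ZAR → INR:
INR 4,281,000.00 × 0.20919 (sell INR at bid) = MXN 895,542.39
MXN 895,542.39 ÷ 1.0649 (buy ZAR at ask) = ZAR 840,963.84
ZAR 840,963.84 × 5.1131 (sell ZAR at bid) = INR 4,299,932.19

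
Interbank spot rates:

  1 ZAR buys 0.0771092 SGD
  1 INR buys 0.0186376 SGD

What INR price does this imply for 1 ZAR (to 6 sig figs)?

1 ZAR × 0.0771092 = 0.0771092 SGD
0.0771092 SGD ÷ 0.0186376 = 4.13729 INR

ZAR/INR = 4.13729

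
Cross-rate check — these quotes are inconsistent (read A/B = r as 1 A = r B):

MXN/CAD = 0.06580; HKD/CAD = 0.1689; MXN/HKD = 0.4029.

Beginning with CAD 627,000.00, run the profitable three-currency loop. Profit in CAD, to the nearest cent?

Profitable loop is CAD → MXN → HKD → CAD:
CAD 627,000.00 ÷ 0.06580 = MXN 9,528,875.38
MXN 9,528,875.38 × 0.4029 = HKD 3,839,183.89
HKD 3,839,183.89 × 0.1689 = CAD 648,438.16
Profit = CAD 648,438.16 − CAD 627,000.00

Profit: CAD 21,438.16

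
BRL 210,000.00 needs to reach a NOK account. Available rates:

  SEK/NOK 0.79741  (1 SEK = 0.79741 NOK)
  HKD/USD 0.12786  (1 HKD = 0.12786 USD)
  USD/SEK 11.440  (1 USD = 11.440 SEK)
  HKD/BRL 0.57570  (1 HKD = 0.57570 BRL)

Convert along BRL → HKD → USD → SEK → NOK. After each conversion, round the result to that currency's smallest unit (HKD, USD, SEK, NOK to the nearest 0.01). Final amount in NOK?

NOK 425,466.62

BRL 210,000.00 ÷ 0.57570 = HKD 364,773.32
HKD 364,773.32 × 0.12786 = USD 46,639.92
USD 46,639.92 × 11.440 = SEK 533,560.68
SEK 533,560.68 × 0.79741 = NOK 425,466.62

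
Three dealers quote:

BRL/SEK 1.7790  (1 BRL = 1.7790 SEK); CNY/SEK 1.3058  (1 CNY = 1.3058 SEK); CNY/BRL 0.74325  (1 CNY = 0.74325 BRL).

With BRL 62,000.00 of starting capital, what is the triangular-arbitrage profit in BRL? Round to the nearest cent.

Profit: BRL 780.66

Profitable loop is BRL → SEK → CNY → BRL:
BRL 62,000.00 × 1.7790 = SEK 110,298.00
SEK 110,298.00 ÷ 1.3058 = CNY 84,467.76
CNY 84,467.76 × 0.74325 = BRL 62,780.66
Profit = BRL 62,780.66 − BRL 62,000.00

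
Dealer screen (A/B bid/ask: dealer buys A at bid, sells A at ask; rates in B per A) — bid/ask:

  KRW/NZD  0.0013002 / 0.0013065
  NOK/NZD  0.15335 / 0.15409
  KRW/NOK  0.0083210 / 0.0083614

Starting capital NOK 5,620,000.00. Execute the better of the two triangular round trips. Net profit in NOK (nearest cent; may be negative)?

Net profit: NOK 51,435.82

Best loop NOK → KRW → NZD → NOK:
NOK 5,620,000.00 ÷ 0.0083614 (buy KRW at ask) = KRW 672,136,245
KRW 672,136,245 × 0.0013002 (sell KRW at bid) = NZD 873,911.55
NZD 873,911.55 ÷ 0.15409 (buy NOK at ask) = NOK 5,671,435.82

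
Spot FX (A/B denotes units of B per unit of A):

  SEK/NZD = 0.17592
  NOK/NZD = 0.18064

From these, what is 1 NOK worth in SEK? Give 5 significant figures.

1 NOK × 0.18064 = 0.18064 NZD
0.18064 NZD ÷ 0.17592 = 1.02683 SEK

NOK/SEK = 1.0268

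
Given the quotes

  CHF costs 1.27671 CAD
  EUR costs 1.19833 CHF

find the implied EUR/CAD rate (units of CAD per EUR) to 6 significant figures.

EUR/CAD = 1.52992

1 EUR × 1.19833 = 1.19833 CHF
1.19833 CHF × 1.27671 = 1.52992 CAD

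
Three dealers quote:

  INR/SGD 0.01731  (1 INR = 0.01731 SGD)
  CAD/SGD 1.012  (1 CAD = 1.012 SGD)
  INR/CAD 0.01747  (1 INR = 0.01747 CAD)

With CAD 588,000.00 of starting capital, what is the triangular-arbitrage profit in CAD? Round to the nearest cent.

Profitable loop is CAD → SGD → INR → CAD:
CAD 588,000.00 × 1.012 = SGD 595,056.00
SGD 595,056.00 ÷ 0.01731 = INR 34,376,429.81
INR 34,376,429.81 × 0.01747 = CAD 600,556.23
Profit = CAD 600,556.23 − CAD 588,000.00

Profit: CAD 12,556.23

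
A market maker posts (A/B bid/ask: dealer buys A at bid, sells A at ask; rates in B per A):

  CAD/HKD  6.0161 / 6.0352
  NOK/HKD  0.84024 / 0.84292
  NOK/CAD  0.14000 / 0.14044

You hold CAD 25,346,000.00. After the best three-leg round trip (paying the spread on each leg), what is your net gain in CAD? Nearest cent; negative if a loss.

Net result: CAD -20,026.14 (no profitable arbitrage after spreads)

Best loop CAD → HKD → NOK → CAD:
CAD 25,346,000.00 × 6.0161 (sell CAD at bid) = HKD 152,484,070.60
HKD 152,484,070.60 ÷ 0.84292 (buy NOK at ask) = NOK 180,899,813.27
NOK 180,899,813.27 × 0.14000 (sell NOK at bid) = CAD 25,325,973.86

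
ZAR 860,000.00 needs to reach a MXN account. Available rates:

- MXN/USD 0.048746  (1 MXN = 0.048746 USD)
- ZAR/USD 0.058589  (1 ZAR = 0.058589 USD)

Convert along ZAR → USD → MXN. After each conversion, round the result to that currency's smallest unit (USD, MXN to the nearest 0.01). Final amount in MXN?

MXN 1,033,654.86

ZAR 860,000.00 × 0.058589 = USD 50,386.54
USD 50,386.54 ÷ 0.048746 = MXN 1,033,654.86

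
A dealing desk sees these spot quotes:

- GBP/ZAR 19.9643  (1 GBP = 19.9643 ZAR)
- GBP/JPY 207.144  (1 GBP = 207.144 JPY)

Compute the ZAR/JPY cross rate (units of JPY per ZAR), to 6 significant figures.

ZAR/JPY = 10.3757

1 ZAR ÷ 19.9643 = 0.0500894 GBP
0.0500894 GBP × 207.144 = 10.3757 JPY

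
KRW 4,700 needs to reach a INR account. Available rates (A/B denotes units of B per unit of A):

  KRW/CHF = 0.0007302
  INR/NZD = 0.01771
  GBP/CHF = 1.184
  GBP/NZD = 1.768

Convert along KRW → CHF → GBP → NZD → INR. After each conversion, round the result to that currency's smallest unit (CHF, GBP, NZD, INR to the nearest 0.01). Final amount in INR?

INR 289.67

KRW 4,700 × 0.0007302 = CHF 3.43
CHF 3.43 ÷ 1.184 = GBP 2.90
GBP 2.90 × 1.768 = NZD 5.13
NZD 5.13 ÷ 0.01771 = INR 289.67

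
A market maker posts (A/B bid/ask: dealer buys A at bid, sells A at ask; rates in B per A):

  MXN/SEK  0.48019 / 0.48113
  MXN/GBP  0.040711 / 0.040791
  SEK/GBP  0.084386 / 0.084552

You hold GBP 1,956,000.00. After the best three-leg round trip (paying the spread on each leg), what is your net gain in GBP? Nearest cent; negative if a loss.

Net profit: GBP 1,466.32

Best loop GBP → SEK → MXN → GBP:
GBP 1,956,000.00 ÷ 0.084552 (buy SEK at ask) = SEK 23,133,692.88
SEK 23,133,692.88 ÷ 0.48113 (buy MXN at ask) = MXN 48,082,000.45
MXN 48,082,000.45 × 0.040711 (sell MXN at bid) = GBP 1,957,466.32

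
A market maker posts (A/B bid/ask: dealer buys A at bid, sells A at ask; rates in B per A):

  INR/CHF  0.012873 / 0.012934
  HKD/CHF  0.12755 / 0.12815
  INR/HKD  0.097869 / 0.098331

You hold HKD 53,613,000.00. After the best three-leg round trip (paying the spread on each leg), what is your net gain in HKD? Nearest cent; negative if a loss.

Net profit: HKD 1,156,756.79

Best loop HKD → INR → CHF → HKD:
HKD 53,613,000.00 ÷ 0.098331 (buy INR at ask) = INR 545,229,886.81
INR 545,229,886.81 × 0.012873 (sell INR at bid) = CHF 7,018,744.33
CHF 7,018,744.33 ÷ 0.12815 (buy HKD at ask) = HKD 54,769,756.79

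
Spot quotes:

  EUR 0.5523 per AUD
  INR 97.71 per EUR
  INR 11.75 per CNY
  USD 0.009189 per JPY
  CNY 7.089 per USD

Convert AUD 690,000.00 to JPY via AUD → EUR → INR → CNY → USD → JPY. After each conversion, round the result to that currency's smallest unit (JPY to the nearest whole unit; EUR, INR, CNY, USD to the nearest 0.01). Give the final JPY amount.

AUD 690,000.00 × 0.5523 = EUR 381,087.00
EUR 381,087.00 × 97.71 = INR 37,236,010.77
INR 37,236,010.77 ÷ 11.75 = CNY 3,169,022.19
CNY 3,169,022.19 ÷ 7.089 = USD 447,033.74
USD 447,033.74 ÷ 0.009189 = JPY 48,648,791

JPY 48,648,791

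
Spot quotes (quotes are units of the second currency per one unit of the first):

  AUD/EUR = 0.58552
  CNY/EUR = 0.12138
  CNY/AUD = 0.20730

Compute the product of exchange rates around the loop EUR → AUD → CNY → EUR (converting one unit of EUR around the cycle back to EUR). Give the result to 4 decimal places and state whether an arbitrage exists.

1.0000 (no arbitrage)

Around EUR → AUD → CNY → EUR: 1 ÷ 0.58552 ÷ 0.20730 × 0.12138 = 1.000014
Product ≈ 1 (deviation 0.001%, within rounding noise).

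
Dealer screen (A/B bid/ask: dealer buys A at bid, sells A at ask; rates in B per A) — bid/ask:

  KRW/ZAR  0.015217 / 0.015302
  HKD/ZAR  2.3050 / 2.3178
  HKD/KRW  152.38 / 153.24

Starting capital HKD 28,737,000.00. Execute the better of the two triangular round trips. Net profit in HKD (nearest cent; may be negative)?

Best loop HKD → KRW → ZAR → HKD:
HKD 28,737,000.00 × 152.38 (sell HKD at bid) = KRW 4,378,944,060
KRW 4,378,944,060 × 0.015217 (sell KRW at bid) = ZAR 66,634,391.76
ZAR 66,634,391.76 ÷ 2.3178 (buy HKD at ask) = HKD 28,748,982.55

Net profit: HKD 11,982.55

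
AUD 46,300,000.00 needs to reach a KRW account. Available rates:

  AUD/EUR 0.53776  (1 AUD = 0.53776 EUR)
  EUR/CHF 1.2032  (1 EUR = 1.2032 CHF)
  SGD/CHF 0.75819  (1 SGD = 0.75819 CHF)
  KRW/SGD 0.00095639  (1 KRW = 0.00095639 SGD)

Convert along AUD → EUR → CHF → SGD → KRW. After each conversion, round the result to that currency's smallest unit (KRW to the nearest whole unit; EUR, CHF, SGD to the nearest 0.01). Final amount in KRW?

KRW 41,313,713,245

AUD 46,300,000.00 × 0.53776 = EUR 24,898,288.00
EUR 24,898,288.00 × 1.2032 = CHF 29,957,620.12
CHF 29,957,620.12 ÷ 0.75819 = SGD 39,512,022.21
SGD 39,512,022.21 ÷ 0.00095639 = KRW 41,313,713,245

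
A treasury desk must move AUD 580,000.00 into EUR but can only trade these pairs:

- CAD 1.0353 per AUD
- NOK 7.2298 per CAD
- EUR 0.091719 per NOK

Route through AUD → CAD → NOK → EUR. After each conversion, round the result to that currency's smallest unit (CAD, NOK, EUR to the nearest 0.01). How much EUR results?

EUR 398,180.33

AUD 580,000.00 × 1.0353 = CAD 600,474.00
CAD 600,474.00 × 7.2298 = NOK 4,341,306.93
NOK 4,341,306.93 × 0.091719 = EUR 398,180.33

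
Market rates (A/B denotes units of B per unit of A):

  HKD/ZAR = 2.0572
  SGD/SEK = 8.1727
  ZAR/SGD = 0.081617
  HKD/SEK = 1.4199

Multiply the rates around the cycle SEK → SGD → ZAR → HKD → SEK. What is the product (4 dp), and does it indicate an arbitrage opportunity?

Around SEK → SGD → ZAR → HKD → SEK: 1 ÷ 8.1727 ÷ 0.081617 ÷ 2.0572 × 1.4199 = 1.034749
Product > 1; profitable direction is SEK → SGD → ZAR → HKD → SEK.

1.0347 (arbitrage exists)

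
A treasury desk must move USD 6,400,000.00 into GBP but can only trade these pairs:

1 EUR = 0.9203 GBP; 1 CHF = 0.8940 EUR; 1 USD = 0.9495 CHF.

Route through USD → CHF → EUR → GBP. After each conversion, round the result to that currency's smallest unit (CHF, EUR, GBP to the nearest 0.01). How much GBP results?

GBP 4,999,676.26

USD 6,400,000.00 × 0.9495 = CHF 6,076,800.00
CHF 6,076,800.00 × 0.8940 = EUR 5,432,659.20
EUR 5,432,659.20 × 0.9203 = GBP 4,999,676.26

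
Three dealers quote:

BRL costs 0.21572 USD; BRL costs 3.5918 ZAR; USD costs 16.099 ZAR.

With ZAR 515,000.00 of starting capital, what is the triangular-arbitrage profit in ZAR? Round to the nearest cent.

Profit: ZAR 17,635.44

Profitable loop is ZAR → USD → BRL → ZAR:
ZAR 515,000.00 ÷ 16.099 = USD 31,989.56
USD 31,989.56 ÷ 0.21572 = BRL 148,292.07
BRL 148,292.07 × 3.5918 = ZAR 532,635.44
Profit = ZAR 532,635.44 − ZAR 515,000.00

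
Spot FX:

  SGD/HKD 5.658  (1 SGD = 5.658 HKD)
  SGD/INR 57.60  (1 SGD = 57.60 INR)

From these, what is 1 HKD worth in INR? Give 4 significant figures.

1 HKD ÷ 5.658 = 0.176741 SGD
0.176741 SGD × 57.60 = 10.1803 INR

HKD/INR = 10.18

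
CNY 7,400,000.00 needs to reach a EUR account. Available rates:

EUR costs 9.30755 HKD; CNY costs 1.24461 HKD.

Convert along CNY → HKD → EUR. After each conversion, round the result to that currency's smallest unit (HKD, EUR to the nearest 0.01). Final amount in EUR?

CNY 7,400,000.00 × 1.24461 = HKD 9,210,114.00
HKD 9,210,114.00 ÷ 9.30755 = EUR 989,531.51

EUR 989,531.51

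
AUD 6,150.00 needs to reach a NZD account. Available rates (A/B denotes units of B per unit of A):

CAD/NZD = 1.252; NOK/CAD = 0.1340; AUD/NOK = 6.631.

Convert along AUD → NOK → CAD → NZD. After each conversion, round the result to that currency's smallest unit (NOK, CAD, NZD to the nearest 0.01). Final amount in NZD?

AUD 6,150.00 × 6.631 = NOK 40,780.65
NOK 40,780.65 × 0.1340 = CAD 5,464.61
CAD 5,464.61 × 1.252 = NZD 6,841.69

NZD 6,841.69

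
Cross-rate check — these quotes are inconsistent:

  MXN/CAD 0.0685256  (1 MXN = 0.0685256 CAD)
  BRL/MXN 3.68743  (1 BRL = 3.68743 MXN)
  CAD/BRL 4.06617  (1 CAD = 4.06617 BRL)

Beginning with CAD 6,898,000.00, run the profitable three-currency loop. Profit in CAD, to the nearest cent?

Profit: CAD 189,374.04

Profitable loop is CAD → BRL → MXN → CAD:
CAD 6,898,000.00 × 4.06617 = BRL 28,048,440.66
BRL 28,048,440.66 × 3.68743 = MXN 103,426,661.54
MXN 103,426,661.54 × 0.0685256 = CAD 7,087,374.04
Profit = CAD 7,087,374.04 − CAD 6,898,000.00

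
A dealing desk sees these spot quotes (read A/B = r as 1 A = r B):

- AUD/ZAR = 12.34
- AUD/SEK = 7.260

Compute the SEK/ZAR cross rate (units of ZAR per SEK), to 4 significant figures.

SEK/ZAR = 1.700

1 SEK ÷ 7.260 = 0.137741 AUD
0.137741 AUD × 12.34 = 1.69972 ZAR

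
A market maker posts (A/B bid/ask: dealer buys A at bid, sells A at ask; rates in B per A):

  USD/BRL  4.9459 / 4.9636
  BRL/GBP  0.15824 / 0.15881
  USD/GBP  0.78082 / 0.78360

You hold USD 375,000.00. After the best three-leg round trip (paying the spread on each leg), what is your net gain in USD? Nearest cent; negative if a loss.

Net result: USD -459.79 (no profitable arbitrage after spreads)

Best loop USD → BRL → GBP → USD:
USD 375,000.00 × 4.9459 (sell USD at bid) = BRL 1,854,712.50
BRL 1,854,712.50 × 0.15824 (sell BRL at bid) = GBP 293,489.71
GBP 293,489.71 ÷ 0.78360 (buy USD at ask) = USD 374,540.21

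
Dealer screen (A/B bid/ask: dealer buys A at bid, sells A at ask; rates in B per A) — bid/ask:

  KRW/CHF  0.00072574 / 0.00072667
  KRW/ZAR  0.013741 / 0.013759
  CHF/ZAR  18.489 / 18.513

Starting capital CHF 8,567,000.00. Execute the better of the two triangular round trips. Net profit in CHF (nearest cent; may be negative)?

Best loop CHF → KRW → ZAR → CHF:
CHF 8,567,000.00 ÷ 0.00072667 (buy KRW at ask) = KRW 11,789,395,461
KRW 11,789,395,461 × 0.013741 (sell KRW at bid) = ZAR 161,998,083.04
ZAR 161,998,083.04 ÷ 18.513 (buy CHF at ask) = CHF 8,750,504.13

Net profit: CHF 183,504.13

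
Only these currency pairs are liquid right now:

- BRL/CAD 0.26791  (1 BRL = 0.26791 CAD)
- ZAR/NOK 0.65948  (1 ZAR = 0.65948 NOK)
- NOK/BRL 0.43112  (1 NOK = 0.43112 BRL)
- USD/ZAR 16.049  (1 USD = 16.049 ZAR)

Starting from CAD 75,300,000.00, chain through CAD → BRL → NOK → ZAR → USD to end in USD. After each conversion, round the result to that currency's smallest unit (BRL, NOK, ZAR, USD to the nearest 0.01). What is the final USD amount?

CAD 75,300,000.00 ÷ 0.26791 = BRL 281,064,536.60
BRL 281,064,536.60 ÷ 0.43112 = NOK 651,940,379.94
NOK 651,940,379.94 ÷ 0.65948 = ZAR 988,567,325.68
ZAR 988,567,325.68 ÷ 16.049 = USD 61,596,817.60

USD 61,596,817.60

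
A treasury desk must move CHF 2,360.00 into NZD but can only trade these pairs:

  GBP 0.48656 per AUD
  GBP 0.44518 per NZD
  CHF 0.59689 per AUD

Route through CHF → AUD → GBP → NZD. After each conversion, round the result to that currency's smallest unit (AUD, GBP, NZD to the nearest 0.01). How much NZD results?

CHF 2,360.00 ÷ 0.59689 = AUD 3,953.83
AUD 3,953.83 × 0.48656 = GBP 1,923.78
GBP 1,923.78 ÷ 0.44518 = NZD 4,321.35

NZD 4,321.35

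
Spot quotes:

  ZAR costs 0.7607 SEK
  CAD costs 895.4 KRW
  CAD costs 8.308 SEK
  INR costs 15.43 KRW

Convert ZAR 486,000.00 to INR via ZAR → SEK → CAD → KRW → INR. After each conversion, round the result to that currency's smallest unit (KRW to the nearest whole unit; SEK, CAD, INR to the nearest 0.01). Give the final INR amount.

ZAR 486,000.00 × 0.7607 = SEK 369,700.20
SEK 369,700.20 ÷ 8.308 = CAD 44,499.30
CAD 44,499.30 × 895.4 = KRW 39,844,673
KRW 39,844,673 ÷ 15.43 = INR 2,582,286.00

INR 2,582,286.00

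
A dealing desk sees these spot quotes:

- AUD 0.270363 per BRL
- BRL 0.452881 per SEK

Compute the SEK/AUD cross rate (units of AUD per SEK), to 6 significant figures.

SEK/AUD = 0.122442

1 SEK × 0.452881 = 0.452881 BRL
0.452881 BRL × 0.270363 = 0.122442 AUD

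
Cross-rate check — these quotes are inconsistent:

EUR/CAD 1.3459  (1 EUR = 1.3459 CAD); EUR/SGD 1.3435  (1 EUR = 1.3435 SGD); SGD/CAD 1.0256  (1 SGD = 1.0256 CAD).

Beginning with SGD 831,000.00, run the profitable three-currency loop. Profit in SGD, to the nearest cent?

Profit: SGD 19,753.83

Profitable loop is SGD → CAD → EUR → SGD:
SGD 831,000.00 × 1.0256 = CAD 852,273.60
CAD 852,273.60 ÷ 1.3459 = EUR 633,236.94
EUR 633,236.94 × 1.3435 = SGD 850,753.83
Profit = SGD 850,753.83 − SGD 831,000.00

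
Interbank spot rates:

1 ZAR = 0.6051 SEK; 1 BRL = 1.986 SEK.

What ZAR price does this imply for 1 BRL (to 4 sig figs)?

1 BRL × 1.986 = 1.986 SEK
1.986 SEK ÷ 0.6051 = 3.2821 ZAR

BRL/ZAR = 3.282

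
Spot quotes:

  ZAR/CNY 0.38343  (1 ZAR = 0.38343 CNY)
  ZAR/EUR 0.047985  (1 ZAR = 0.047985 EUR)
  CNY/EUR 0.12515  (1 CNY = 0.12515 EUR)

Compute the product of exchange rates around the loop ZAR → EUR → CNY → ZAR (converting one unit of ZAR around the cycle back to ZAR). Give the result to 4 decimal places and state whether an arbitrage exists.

1.0000 (no arbitrage)

Around ZAR → EUR → CNY → ZAR: 1 × 0.047985 ÷ 0.12515 ÷ 0.38343 = 0.999974
Product ≈ 1 (deviation 0.003%, within rounding noise).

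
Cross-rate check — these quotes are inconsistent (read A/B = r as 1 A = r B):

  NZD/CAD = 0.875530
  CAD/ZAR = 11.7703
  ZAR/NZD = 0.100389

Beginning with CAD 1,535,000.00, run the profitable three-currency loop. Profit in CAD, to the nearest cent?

Profitable loop is CAD → ZAR → NZD → CAD:
CAD 1,535,000.00 × 11.7703 = ZAR 18,067,410.50
ZAR 18,067,410.50 × 0.100389 = NZD 1,813,769.27
NZD 1,813,769.27 × 0.875530 = CAD 1,588,009.41
Profit = CAD 1,588,009.41 − CAD 1,535,000.00

Profit: CAD 53,009.41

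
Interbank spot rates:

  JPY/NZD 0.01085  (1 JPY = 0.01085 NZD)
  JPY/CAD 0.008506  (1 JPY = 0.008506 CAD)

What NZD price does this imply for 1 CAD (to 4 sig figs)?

1 CAD ÷ 0.008506 = 117.564 JPY
117.564 JPY × 0.01085 = 1.27557 NZD

CAD/NZD = 1.276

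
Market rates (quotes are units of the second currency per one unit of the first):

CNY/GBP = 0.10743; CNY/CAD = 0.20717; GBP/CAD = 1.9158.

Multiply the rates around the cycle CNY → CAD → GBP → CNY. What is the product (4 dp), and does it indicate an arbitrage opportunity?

Around CNY → CAD → GBP → CNY: 1 × 0.20717 ÷ 1.9158 ÷ 0.10743 = 1.006587
Product > 1; profitable direction is CNY → CAD → GBP → CNY.

1.0066 (arbitrage exists)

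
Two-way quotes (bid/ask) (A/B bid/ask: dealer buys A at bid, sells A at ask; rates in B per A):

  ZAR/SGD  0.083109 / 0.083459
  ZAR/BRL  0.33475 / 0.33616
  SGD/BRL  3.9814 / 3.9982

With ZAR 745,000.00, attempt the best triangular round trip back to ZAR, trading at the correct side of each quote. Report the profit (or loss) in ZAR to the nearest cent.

Best loop ZAR → BRL → SGD → ZAR:
ZAR 745,000.00 × 0.33475 (sell ZAR at bid) = BRL 249,388.75
BRL 249,388.75 ÷ 3.9982 (buy SGD at ask) = SGD 62,375.26
SGD 62,375.26 ÷ 0.083459 (buy ZAR at ask) = ZAR 747,376.03

Net profit: ZAR 2,376.03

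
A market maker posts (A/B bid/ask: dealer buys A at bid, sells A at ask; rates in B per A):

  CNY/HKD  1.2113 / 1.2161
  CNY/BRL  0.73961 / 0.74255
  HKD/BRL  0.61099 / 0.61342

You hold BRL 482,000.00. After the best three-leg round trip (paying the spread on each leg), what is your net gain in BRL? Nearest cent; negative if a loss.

Best loop BRL → CNY → HKD → BRL:
BRL 482,000.00 ÷ 0.74255 (buy CNY at ask) = CNY 649,114.54
CNY 649,114.54 × 1.2113 (sell CNY at bid) = HKD 786,272.44
HKD 786,272.44 × 0.61099 (sell HKD at bid) = BRL 480,404.60

Net result: BRL -1,595.40 (no profitable arbitrage after spreads)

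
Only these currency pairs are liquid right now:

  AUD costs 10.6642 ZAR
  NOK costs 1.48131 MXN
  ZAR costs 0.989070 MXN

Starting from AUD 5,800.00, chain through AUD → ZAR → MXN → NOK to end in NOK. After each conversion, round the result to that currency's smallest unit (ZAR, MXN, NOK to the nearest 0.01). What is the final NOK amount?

NOK 41,298.79

AUD 5,800.00 × 10.6642 = ZAR 61,852.36
ZAR 61,852.36 × 0.989070 = MXN 61,176.31
MXN 61,176.31 ÷ 1.48131 = NOK 41,298.79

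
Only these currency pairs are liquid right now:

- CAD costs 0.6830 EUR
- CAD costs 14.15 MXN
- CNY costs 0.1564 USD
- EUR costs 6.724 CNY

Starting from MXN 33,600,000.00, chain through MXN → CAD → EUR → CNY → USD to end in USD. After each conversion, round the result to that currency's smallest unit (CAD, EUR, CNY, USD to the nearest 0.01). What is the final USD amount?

USD 1,705,563.90

MXN 33,600,000.00 ÷ 14.15 = CAD 2,374,558.30
CAD 2,374,558.30 × 0.6830 = EUR 1,621,823.32
EUR 1,621,823.32 × 6.724 = CNY 10,905,140.00
CNY 10,905,140.00 × 0.1564 = USD 1,705,563.90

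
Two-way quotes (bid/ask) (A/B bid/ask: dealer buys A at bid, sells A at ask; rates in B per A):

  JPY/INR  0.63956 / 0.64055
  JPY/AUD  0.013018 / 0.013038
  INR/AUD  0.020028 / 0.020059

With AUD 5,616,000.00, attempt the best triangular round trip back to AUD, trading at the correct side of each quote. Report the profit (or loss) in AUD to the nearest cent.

Net profit: AUD 73,957.89

Best loop AUD → INR → JPY → AUD:
AUD 5,616,000.00 ÷ 0.020059 (buy INR at ask) = INR 279,974,076.47
INR 279,974,076.47 ÷ 0.64055 (buy JPY at ask) = JPY 437,083,876
JPY 437,083,876 × 0.013018 (sell JPY at bid) = AUD 5,689,957.89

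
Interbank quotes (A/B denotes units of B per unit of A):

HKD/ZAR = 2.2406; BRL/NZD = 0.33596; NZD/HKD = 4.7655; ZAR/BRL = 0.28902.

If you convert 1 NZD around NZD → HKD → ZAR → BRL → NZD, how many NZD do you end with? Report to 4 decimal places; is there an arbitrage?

1.0368 (arbitrage exists)

Around NZD → HKD → ZAR → BRL → NZD: 1 × 4.7655 × 2.2406 × 0.28902 × 0.33596 = 1.036784
Product > 1; profitable direction is NZD → HKD → ZAR → BRL → NZD.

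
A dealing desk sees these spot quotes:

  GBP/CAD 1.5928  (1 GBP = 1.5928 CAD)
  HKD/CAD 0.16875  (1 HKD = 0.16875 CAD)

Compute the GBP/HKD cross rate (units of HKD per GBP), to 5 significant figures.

1 GBP × 1.5928 = 1.5928 CAD
1.5928 CAD ÷ 0.16875 = 9.43881 HKD

GBP/HKD = 9.4388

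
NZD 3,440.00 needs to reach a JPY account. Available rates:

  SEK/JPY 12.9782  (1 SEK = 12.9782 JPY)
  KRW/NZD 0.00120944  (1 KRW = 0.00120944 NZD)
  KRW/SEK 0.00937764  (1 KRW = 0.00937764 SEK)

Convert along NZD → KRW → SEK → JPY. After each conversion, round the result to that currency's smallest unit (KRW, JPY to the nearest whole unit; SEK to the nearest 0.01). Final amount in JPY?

NZD 3,440.00 ÷ 0.00120944 = KRW 2,844,292
KRW 2,844,292 × 0.00937764 = SEK 26,672.75
SEK 26,672.75 × 12.9782 = JPY 346,164

JPY 346,164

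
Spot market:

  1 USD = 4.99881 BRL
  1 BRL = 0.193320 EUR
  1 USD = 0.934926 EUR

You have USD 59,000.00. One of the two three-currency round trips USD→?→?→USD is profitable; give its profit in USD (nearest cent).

Profit: USD 1,984.32

Profitable loop is USD → BRL → EUR → USD:
USD 59,000.00 × 4.99881 = BRL 294,929.79
BRL 294,929.79 × 0.193320 = EUR 57,015.83
EUR 57,015.83 ÷ 0.934926 = USD 60,984.32
Profit = USD 60,984.32 − USD 59,000.00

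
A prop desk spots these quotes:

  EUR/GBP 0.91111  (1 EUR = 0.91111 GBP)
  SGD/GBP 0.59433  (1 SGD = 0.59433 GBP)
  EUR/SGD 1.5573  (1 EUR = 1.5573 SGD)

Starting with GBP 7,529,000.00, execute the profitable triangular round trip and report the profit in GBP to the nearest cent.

Profitable loop is GBP → EUR → SGD → GBP:
GBP 7,529,000.00 ÷ 0.91111 = EUR 8,263,546.66
EUR 8,263,546.66 × 1.5573 = SGD 12,868,821.22
SGD 12,868,821.22 × 0.59433 = GBP 7,648,326.51
Profit = GBP 7,648,326.51 − GBP 7,529,000.00

Profit: GBP 119,326.51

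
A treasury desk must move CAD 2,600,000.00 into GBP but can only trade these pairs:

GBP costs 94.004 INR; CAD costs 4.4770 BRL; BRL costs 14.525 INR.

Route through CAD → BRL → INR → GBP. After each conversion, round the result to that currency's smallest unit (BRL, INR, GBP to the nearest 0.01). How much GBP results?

CAD 2,600,000.00 × 4.4770 = BRL 11,640,200.00
BRL 11,640,200.00 × 14.525 = INR 169,073,905.00
INR 169,073,905.00 ÷ 94.004 = GBP 1,798,582.03

GBP 1,798,582.03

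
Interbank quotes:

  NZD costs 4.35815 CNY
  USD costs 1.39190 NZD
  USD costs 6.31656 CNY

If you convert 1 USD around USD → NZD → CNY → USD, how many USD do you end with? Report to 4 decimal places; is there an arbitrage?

0.9604 (arbitrage exists)

Around USD → NZD → CNY → USD: 1 × 1.39190 × 4.35815 ÷ 6.31656 = 0.960350
Product < 1; profitable direction is USD → CNY → NZD → USD.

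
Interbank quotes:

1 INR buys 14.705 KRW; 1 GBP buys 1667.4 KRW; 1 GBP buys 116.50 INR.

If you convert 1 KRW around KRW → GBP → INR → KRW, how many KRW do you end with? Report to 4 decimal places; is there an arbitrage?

Around KRW → GBP → INR → KRW: 1 ÷ 1667.4 × 116.50 × 14.705 = 1.027427
Product > 1; profitable direction is KRW → GBP → INR → KRW.

1.0274 (arbitrage exists)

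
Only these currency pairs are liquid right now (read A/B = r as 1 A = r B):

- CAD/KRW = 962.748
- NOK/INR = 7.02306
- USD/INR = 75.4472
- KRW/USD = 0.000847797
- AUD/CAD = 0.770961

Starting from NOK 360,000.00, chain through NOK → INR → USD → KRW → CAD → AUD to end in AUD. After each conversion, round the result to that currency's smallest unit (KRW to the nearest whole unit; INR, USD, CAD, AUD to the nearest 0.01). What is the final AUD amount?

AUD 53,253.58

NOK 360,000.00 × 7.02306 = INR 2,528,301.60
INR 2,528,301.60 ÷ 75.4472 = USD 33,510.87
USD 33,510.87 ÷ 0.000847797 = KRW 39,526,998
KRW 39,526,998 ÷ 962.748 = CAD 41,056.43
CAD 41,056.43 ÷ 0.770961 = AUD 53,253.58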